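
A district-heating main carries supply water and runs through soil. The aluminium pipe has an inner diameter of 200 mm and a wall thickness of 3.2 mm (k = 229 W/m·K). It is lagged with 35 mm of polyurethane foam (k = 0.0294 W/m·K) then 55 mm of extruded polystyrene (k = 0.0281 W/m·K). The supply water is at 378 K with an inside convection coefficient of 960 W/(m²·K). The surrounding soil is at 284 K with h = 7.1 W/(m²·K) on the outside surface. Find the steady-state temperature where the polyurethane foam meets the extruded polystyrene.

Treating each annulus and film as a series resistance:
R_inner film = 1/(h_i·2πr₁L) = 1/(960×2π×0.1×1) = 0.001658 K/W
R_aluminium pipe wall = ln(103.2/100)/(2π×229×1) = 2.189×10^-5 K/W
R_polyurethane foam = ln(138.2/103.2)/(2π×0.0294×1) = 1.581 K/W
R_extruded polystyrene = ln(193.2/138.2)/(2π×0.0281×1) = 1.898 K/W
R_outer film = 1/(h_o·2πr_oL) = 1/(7.1×2π×0.1932×1) = 0.116 K/W
R_total = 3.596 K/W
Q = ΔT/R_total = 94/3.596
Q = 26.1 W/m
T_interface = T_inner − Q·ΣR(inner→interface) = 378 − 26.1×1.583

T ≈ 337 K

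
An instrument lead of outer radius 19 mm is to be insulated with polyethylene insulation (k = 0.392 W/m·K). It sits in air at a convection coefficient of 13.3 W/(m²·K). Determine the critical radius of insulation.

For a cylinder r_cr = k/h = 0.392/13.3
r_cr = 29.5 mm; since the bare radius (19 mm) is below r_cr, adding a thin layer of insulation will *increase* heat loss.

r_cr ≈ 29.5 mm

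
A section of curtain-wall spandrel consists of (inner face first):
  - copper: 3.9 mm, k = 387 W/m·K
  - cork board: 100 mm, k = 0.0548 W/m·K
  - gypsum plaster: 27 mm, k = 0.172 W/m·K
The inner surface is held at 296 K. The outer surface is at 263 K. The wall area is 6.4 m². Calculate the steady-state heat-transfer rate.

Q ≈ 107 W

Model the wall as resistances in series:
R_copper = L/(kA) = 0.0039/(387×6.4) = 1.575×10^-6 K/W
R_cork board = L/(kA) = 0.1/(0.0548×6.4) = 0.2851 K/W
R_gypsum plaster = L/(kA) = 0.027/(0.172×6.4) = 0.02453 K/W
R_total = 0.3097 K/W
Q = ΔT / R_total = 33 / 0.3097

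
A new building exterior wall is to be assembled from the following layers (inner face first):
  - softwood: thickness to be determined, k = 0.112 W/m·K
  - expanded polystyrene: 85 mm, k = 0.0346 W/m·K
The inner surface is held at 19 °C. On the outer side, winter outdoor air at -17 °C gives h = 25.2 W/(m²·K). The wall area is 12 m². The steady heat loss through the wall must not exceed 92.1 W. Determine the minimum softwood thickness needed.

L ≈ 246 mm

Thermal resistances in series:
R_expanded polystyrene = L/(kA) = 0.085/(0.0346×12) = 0.2047 K/W
R_outer film = 1/(h_o·A) = 1/(25.2×12) = 0.003307 K/W
Sum of the known resistances R_other = 0.208 K/W
Required total resistance R_tot = ΔT/Q_allow = 36/92.1 = 0.3909 K/W
R_softwood = R_tot − R_other = 0.1829 K/W
L = R·k·A = 0.1829×0.112×12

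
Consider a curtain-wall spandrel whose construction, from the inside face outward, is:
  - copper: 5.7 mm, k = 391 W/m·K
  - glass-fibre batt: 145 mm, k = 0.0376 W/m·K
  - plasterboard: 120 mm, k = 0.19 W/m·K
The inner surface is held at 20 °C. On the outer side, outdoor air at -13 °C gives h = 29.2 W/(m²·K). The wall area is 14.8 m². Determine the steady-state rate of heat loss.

Q ≈ 108 W

Series thermal resistances:
R_copper = L/(kA) = 0.0057/(391×14.8) = 9.85×10^-7 K/W
R_glass-fibre batt = L/(kA) = 0.145/(0.0376×14.8) = 0.2606 K/W
R_plasterboard = L/(kA) = 0.12/(0.19×14.8) = 0.04267 K/W
R_outer film = 1/(h_o·A) = 1/(29.2×14.8) = 0.002314 K/W
R_total = 0.3056 K/W
Q = ΔT / R_total = 33 / 0.3056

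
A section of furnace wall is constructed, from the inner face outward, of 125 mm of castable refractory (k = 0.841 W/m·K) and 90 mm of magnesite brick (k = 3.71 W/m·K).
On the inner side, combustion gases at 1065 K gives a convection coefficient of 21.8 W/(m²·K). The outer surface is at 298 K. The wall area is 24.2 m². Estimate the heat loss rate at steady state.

Treating each layer as a thermal resistance in series:
R_inner film = 1/(h_i·A) = 1/(21.8×24.2) = 0.001896 K/W
R_castable refractory = L/(kA) = 0.125/(0.841×24.2) = 0.006142 K/W
R_magnesite brick = L/(kA) = 0.09/(3.71×24.2) = 0.001002 K/W
R_total = 0.00904 K/W
Q = ΔT / R_total = 767 / 0.00904

Q ≈ 84800 W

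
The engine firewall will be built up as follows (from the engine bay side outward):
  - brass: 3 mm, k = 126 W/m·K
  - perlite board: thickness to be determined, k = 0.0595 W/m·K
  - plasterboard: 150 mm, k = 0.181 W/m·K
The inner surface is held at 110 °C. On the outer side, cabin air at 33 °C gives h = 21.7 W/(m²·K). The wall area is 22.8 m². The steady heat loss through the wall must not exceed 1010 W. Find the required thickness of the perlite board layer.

Treating each layer as a thermal resistance in series:
R_brass = L/(kA) = 0.003/(126×22.8) = 1.044×10^-6 K/W
R_plasterboard = L/(kA) = 0.15/(0.181×22.8) = 0.03635 K/W
R_outer film = 1/(h_o·A) = 1/(21.7×22.8) = 0.002021 K/W
Sum of the known resistances R_other = 0.03837 K/W
Required total resistance R_tot = ΔT/Q_allow = 77/1010 = 0.07624 K/W
R_perlite board = R_tot − R_other = 0.03787 K/W
L = R·k·A = 0.03787×0.0595×22.8

L ≈ 51.4 mm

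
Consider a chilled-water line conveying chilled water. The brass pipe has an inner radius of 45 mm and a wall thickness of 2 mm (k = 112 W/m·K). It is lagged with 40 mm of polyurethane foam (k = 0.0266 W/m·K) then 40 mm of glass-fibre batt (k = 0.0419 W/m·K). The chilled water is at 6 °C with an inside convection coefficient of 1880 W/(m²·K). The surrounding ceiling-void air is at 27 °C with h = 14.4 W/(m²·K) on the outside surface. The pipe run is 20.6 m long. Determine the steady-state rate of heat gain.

Q ≈ 83 W

Per-layer cylindrical resistances, series-summed:
R_inner film = 1/(h_i·2πr₁L) = 1/(1880×2π×0.045×20.6) = 9.132×10^-5 K/W
R_brass pipe wall = ln(47/45)/(2π×112×20.6) = 3×10^-6 K/W
R_polyurethane foam = ln(87/47)/(2π×0.0266×20.6) = 0.1788 K/W
R_glass-fibre batt = ln(127/87)/(2π×0.0419×20.6) = 0.06975 K/W
R_outer film = 1/(h_o·2πr_oL) = 1/(14.4×2π×0.127×20.6) = 0.004225 K/W
R_total = 0.2529 K/W
Q = ΔT/R_total = 21/0.2529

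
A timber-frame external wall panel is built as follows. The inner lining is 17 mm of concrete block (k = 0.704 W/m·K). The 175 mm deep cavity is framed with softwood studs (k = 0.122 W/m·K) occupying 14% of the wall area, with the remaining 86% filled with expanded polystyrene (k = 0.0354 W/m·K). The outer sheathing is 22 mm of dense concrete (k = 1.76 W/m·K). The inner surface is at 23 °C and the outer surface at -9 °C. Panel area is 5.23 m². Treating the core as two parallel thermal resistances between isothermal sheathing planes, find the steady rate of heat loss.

Q ≈ 45 W

Sheathing layers in series; stud and cavity paths in parallel between them.
R_inner = 0.017/(0.704×5.23) = 0.004617 K/W
R_stud  = 0.175/(0.122×0.14×5.23) = 1.959 K/W
R_cav   = 0.175/(0.0354×0.86×5.23) = 1.099 K/W
1/R_core = 1/R_stud + 1/R_cav → R_core = 0.7041 K/W
R_outer = 0.022/(1.76×5.23) = 0.00239 K/W
R_total = 0.7111 K/W
Q = ΔT/R_total = 32/0.7111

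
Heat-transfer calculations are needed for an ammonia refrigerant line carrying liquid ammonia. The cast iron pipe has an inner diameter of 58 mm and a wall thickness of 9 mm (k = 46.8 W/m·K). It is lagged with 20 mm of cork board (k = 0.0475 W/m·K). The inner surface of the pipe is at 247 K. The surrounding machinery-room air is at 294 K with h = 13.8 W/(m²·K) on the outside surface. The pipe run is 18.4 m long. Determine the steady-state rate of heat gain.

Cylindrical conduction, so R = ln(r₂/r₁)/(2πkL) per layer, in series:
R_cast iron pipe wall = ln(38/29)/(2π×46.8×18.4) = 4.996×10^-5 K/W
R_cork board = ln(58/38)/(2π×0.0475×18.4) = 0.077 K/W
R_outer film = 1/(h_o·2πr_oL) = 1/(13.8×2π×0.058×18.4) = 0.01081 K/W
R_total = 0.08786 K/W
Q = ΔT/R_total = 47/0.08786

Q ≈ 535 W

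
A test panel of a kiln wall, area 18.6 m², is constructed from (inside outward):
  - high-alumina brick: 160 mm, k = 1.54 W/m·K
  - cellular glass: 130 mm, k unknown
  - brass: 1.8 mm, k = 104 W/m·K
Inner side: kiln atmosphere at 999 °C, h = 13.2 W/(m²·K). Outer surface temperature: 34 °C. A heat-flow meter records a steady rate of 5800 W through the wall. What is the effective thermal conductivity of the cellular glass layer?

k ≈ 0.0446 W/(m·K)

Using the resistance-network approach (series):
R_inner film = 1/(h_i·A) = 1/(13.2×18.6) = 0.004073 K/W
R_high-alumina brick = L/(kA) = 0.16/(1.54×18.6) = 0.005586 K/W
R_brass = L/(kA) = 0.0018/(104×18.6) = 9.305×10^-7 K/W
Sum of known resistances R_other = 0.00966 K/W
Total R = ΔT/Q = 965/5800 = 0.1664 K/W
R_cellular glass = R_total − R_other = 0.1567 K/W
k = L/(R·A) = 0.13/(0.1567×18.6)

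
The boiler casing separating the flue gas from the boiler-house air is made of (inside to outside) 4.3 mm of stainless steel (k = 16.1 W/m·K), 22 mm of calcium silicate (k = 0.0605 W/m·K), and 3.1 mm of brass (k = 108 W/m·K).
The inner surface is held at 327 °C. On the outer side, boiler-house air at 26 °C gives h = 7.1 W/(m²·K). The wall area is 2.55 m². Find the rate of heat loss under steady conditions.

Using the resistance-network approach (series):
R_stainless steel = L/(kA) = 0.0043/(16.1×2.55) = 1.047×10^-4 K/W
R_calcium silicate = L/(kA) = 0.022/(0.0605×2.55) = 0.1426 K/W
R_brass = L/(kA) = 0.0031/(108×2.55) = 1.126×10^-5 K/W
R_outer film = 1/(h_o·A) = 1/(7.1×2.55) = 0.05523 K/W
R_total = 0.198 K/W
Q = ΔT / R_total = 301 / 0.198

Q ≈ 1520 W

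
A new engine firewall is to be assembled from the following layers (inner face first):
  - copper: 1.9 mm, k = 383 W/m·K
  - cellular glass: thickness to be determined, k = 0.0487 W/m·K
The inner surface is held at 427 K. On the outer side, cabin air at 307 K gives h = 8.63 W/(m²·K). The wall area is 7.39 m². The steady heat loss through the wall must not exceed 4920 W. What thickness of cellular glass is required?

Using the resistance-network approach (series):
R_copper = L/(kA) = 0.0019/(383×7.39) = 6.713×10^-7 K/W
R_outer film = 1/(h_o·A) = 1/(8.63×7.39) = 0.01568 K/W
Sum of the known resistances R_other = 0.01568 K/W
Required total resistance R_tot = ΔT/Q_allow = 120/4920 = 0.02439 K/W
R_cellular glass = R_tot − R_other = 0.00871 K/W
L = R·k·A = 0.00871×0.0487×7.39

L ≈ 3.13 mm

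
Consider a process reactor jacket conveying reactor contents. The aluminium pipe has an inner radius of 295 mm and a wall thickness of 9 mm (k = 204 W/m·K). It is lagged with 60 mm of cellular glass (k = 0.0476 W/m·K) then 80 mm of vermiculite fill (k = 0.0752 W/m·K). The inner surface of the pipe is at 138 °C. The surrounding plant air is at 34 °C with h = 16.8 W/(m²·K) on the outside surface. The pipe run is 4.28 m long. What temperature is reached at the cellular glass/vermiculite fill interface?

T ≈ 78 °C

For a radial system each layer contributes R = ln(r_out/r_in)/(2πkL); films add R = 1/(hA).
R_aluminium pipe wall = ln(304/295)/(2π×204×4.28) = 5.478×10^-6 K/W
R_cellular glass = ln(364/304)/(2π×0.0476×4.28) = 0.1407 K/W
R_vermiculite fill = ln(444/364)/(2π×0.0752×4.28) = 0.09824 K/W
R_outer film = 1/(h_o·2πr_oL) = 1/(16.8×2π×0.444×4.28) = 0.004985 K/W
R_total = 0.2439 K/W
Q = ΔT/R_total = 104/0.2439
Q = 426 W
T_interface = T_inner − Q·ΣR(inner→interface) = 138 − 426×0.1407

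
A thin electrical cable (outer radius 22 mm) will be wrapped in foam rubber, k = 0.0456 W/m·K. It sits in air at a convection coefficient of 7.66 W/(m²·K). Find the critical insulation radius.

For a cylinder r_cr = k/h = 0.0456/7.66
r_cr = 5.95 mm; since the bare radius (22 mm) is above r_cr, any added insulation will reduce heat loss.

r_cr ≈ 5.95 mm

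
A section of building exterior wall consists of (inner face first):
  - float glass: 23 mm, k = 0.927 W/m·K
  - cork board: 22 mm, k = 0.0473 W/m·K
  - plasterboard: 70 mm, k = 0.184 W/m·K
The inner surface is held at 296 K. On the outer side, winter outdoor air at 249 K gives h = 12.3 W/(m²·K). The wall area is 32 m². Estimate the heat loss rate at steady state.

Q ≈ 1580 W

Using the resistance-network approach (series):
R_float glass = L/(kA) = 0.023/(0.927×32) = 7.754×10^-4 K/W
R_cork board = L/(kA) = 0.022/(0.0473×32) = 0.01453 K/W
R_plasterboard = L/(kA) = 0.07/(0.184×32) = 0.01189 K/W
R_outer film = 1/(h_o·A) = 1/(12.3×32) = 0.002541 K/W
R_total = 0.02974 K/W
Q = ΔT / R_total = 47 / 0.02974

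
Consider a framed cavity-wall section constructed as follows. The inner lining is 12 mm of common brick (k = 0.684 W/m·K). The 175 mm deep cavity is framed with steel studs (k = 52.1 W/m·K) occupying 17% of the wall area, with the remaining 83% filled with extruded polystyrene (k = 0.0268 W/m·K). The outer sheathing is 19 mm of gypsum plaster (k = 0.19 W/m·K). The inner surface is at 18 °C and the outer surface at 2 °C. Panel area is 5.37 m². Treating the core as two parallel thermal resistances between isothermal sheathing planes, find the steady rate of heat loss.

Sheathing layers in series; stud and cavity paths in parallel between them.
R_inner = 0.012/(0.684×5.37) = 0.003267 K/W
R_stud  = 0.175/(52.1×0.17×5.37) = 0.003679 K/W
R_cav   = 0.175/(0.0268×0.83×5.37) = 1.465 K/W
1/R_core = 1/R_stud + 1/R_cav → R_core = 0.00367 K/W
R_outer = 0.019/(0.19×5.37) = 0.01862 K/W
R_total = 0.02556 K/W
Q = ΔT/R_total = 16/0.02556

Q ≈ 626 W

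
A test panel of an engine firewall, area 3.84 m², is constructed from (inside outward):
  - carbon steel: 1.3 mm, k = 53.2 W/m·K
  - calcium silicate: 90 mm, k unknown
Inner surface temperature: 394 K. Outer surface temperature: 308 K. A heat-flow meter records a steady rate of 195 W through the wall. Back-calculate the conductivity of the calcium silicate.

k ≈ 0.0531 W/(m·K)

Series thermal resistances:
R_carbon steel = L/(kA) = 0.0013/(53.2×3.84) = 6.364×10^-6 K/W
Sum of known resistances R_other = 6.364×10^-6 K/W
Total R = ΔT/Q = 86/195 = 0.441 K/W
R_calcium silicate = R_total − R_other = 0.441 K/W
k = L/(R·A) = 0.09/(0.441×3.84)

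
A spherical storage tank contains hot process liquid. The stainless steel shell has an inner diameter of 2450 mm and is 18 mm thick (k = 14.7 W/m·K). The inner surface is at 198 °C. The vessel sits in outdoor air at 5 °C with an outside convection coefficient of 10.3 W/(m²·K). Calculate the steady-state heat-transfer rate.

For a spherical shell R = (1/r₁ − 1/r₂)/(4πk); film R = 1/(h·4πr²). In series:
R_stainless steel shell = (1/1.225 − 1/1.243)/(4π×14.7) = 6.399×10^-5 K/W
R_outer film = 1/(h·4πr_o²) = 1/(10.3×4π×1.243²) = 0.005 K/W
R_total = 0.005064 K/W
Q = ΔT/R_total = 193/0.005064

Q ≈ 38100 W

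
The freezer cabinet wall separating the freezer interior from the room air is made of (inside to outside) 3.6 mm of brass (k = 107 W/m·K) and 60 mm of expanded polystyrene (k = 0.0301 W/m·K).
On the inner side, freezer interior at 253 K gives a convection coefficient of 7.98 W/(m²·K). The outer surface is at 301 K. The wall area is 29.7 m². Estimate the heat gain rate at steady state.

Model the wall as resistances in series:
R_inner film = 1/(h_i·A) = 1/(7.98×29.7) = 0.004219 K/W
R_brass = L/(kA) = 0.0036/(107×29.7) = 1.133×10^-6 K/W
R_expanded polystyrene = L/(kA) = 0.06/(0.0301×29.7) = 0.06712 K/W
R_total = 0.07134 K/W
Q = ΔT / R_total = 48 / 0.07134

Q ≈ 673 W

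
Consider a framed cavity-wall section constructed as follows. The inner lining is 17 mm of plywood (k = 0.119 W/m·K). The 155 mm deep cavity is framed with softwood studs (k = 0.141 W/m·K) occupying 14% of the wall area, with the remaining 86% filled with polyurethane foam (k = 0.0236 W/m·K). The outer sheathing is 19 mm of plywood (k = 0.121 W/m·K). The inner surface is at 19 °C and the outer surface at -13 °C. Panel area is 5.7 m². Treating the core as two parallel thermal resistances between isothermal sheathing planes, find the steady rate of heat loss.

Q ≈ 43.7 W

Sheathing layers in series; stud and cavity paths in parallel between them.
R_inner = 0.017/(0.119×5.7) = 0.02506 K/W
R_stud  = 0.155/(0.141×0.14×5.7) = 1.378 K/W
R_cav   = 0.155/(0.0236×0.86×5.7) = 1.34 K/W
1/R_core = 1/R_stud + 1/R_cav → R_core = 0.6792 K/W
R_outer = 0.019/(0.121×5.7) = 0.02755 K/W
R_total = 0.7318 K/W
Q = ΔT/R_total = 32/0.7318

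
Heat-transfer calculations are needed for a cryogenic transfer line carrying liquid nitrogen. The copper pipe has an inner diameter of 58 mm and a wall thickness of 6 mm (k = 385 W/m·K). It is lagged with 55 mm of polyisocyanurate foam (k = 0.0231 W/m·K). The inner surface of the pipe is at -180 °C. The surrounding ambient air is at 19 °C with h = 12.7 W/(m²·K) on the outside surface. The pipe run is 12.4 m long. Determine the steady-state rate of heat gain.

Q ≈ 371 W

Per-layer cylindrical resistances, series-summed:
R_copper pipe wall = ln(35/29)/(2π×385×12.4) = 6.269×10^-6 K/W
R_polyisocyanurate foam = ln(90/35)/(2π×0.0231×12.4) = 0.5248 K/W
R_outer film = 1/(h_o·2πr_oL) = 1/(12.7×2π×0.09×12.4) = 0.01123 K/W
R_total = 0.536 K/W
Q = ΔT/R_total = 199/0.536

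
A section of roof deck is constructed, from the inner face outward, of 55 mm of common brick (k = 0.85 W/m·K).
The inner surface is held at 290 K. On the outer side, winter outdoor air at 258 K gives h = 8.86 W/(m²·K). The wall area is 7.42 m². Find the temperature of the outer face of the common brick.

Treating each layer as a thermal resistance in series:
R_common brick = L/(kA) = 0.055/(0.85×7.42) = 0.00872 K/W
R_outer film = 1/(h_o·A) = 1/(8.86×7.42) = 0.01521 K/W
R_total = 0.02393 K/W;  Q = ΔT/R_total = 32/0.02393 = 1337 W
T_interface = T_inner − Q·ΣR(inner→interface) = 290 − 1340×0.00872

T ≈ 278 K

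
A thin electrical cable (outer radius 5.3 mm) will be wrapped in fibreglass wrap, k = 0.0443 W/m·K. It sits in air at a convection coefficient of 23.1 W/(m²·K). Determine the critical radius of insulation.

r_cr ≈ 1.92 mm

For a cylinder r_cr = k/h = 0.0443/23.1
r_cr = 1.92 mm; since the bare radius (5.3 mm) is above r_cr, any added insulation will reduce heat loss.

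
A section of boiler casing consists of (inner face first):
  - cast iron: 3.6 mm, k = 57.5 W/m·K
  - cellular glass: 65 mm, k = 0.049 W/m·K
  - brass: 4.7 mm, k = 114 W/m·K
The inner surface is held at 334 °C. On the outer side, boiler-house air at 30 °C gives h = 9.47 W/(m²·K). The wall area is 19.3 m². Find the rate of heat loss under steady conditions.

Using the resistance-network approach (series):
R_cast iron = L/(kA) = 0.0036/(57.5×19.3) = 3.244×10^-6 K/W
R_cellular glass = L/(kA) = 0.065/(0.049×19.3) = 0.06873 K/W
R_brass = L/(kA) = 0.0047/(114×19.3) = 2.136×10^-6 K/W
R_outer film = 1/(h_o·A) = 1/(9.47×19.3) = 0.005471 K/W
R_total = 0.07421 K/W
Q = ΔT / R_total = 304 / 0.07421

Q ≈ 4100 W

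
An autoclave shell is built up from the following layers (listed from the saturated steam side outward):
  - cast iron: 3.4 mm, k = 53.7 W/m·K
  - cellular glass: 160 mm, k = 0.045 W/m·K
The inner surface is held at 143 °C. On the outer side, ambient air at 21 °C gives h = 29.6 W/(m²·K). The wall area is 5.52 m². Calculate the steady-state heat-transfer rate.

Using the resistance-network approach (series):
R_cast iron = L/(kA) = 0.0034/(53.7×5.52) = 1.147×10^-5 K/W
R_cellular glass = L/(kA) = 0.16/(0.045×5.52) = 0.6441 K/W
R_outer film = 1/(h_o·A) = 1/(29.6×5.52) = 0.00612 K/W
R_total = 0.6503 K/W
Q = ΔT / R_total = 122 / 0.6503

Q ≈ 188 W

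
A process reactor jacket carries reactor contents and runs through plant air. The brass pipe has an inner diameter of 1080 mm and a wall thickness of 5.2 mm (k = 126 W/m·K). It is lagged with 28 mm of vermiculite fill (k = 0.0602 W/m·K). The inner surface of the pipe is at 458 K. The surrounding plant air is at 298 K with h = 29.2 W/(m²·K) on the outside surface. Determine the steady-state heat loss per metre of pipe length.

Treating each annulus and film as a series resistance:
R_brass pipe wall = ln(545.2/540)/(2π×126×1) = 1.211×10^-5 K/W
R_vermiculite fill = ln(573.2/545.2)/(2π×0.0602×1) = 0.1324 K/W
R_outer film = 1/(h_o·2πr_oL) = 1/(29.2×2π×0.5732×1) = 0.009509 K/W
R_total = 0.1419 K/W
Q = ΔT/R_total = 160/0.1419

q′ ≈ 1130 W/m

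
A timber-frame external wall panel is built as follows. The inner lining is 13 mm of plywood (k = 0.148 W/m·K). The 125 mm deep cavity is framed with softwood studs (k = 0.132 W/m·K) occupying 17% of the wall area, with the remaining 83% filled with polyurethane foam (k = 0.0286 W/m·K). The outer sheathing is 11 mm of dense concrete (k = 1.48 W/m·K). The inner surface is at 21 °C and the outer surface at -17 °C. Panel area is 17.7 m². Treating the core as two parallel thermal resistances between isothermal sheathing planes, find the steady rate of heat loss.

Sheathing layers in series; stud and cavity paths in parallel between them.
R_inner = 0.013/(0.148×17.7) = 0.004963 K/W
R_stud  = 0.125/(0.132×0.17×17.7) = 0.3147 K/W
R_cav   = 0.125/(0.0286×0.83×17.7) = 0.2975 K/W
1/R_core = 1/R_stud + 1/R_cav → R_core = 0.1529 K/W
R_outer = 0.011/(1.48×17.7) = 4.199×10^-4 K/W
R_total = 0.1583 K/W
Q = ΔT/R_total = 38/0.1583

Q ≈ 240 W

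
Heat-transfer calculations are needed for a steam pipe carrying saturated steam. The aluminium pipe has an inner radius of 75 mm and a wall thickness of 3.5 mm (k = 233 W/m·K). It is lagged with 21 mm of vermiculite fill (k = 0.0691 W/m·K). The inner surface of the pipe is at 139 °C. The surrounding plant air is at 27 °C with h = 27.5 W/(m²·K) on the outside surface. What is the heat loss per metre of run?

Per-layer cylindrical resistances, series-summed:
R_aluminium pipe wall = ln(78.5/75)/(2π×233×1) = 3.116×10^-5 K/W
R_vermiculite fill = ln(99.5/78.5)/(2π×0.0691×1) = 0.546 K/W
R_outer film = 1/(h_o·2πr_oL) = 1/(27.5×2π×0.0995×1) = 0.05817 K/W
R_total = 0.6042 K/W
Q = ΔT/R_total = 112/0.6042

q′ ≈ 185 W/m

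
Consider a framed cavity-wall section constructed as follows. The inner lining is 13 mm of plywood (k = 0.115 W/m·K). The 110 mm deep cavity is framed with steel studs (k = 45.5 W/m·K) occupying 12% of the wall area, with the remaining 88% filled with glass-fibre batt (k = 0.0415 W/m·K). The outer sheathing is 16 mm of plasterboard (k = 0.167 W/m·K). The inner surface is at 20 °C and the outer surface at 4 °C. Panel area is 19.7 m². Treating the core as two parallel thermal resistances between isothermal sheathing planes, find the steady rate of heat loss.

Q ≈ 1380 W

Sheathing layers in series; stud and cavity paths in parallel between them.
R_inner = 0.013/(0.115×19.7) = 0.005738 K/W
R_stud  = 0.11/(45.5×0.12×19.7) = 0.001023 K/W
R_cav   = 0.11/(0.0415×0.88×19.7) = 0.1529 K/W
1/R_core = 1/R_stud + 1/R_cav → R_core = 0.001016 K/W
R_outer = 0.016/(0.167×19.7) = 0.004863 K/W
R_total = 0.01162 K/W
Q = ΔT/R_total = 16/0.01162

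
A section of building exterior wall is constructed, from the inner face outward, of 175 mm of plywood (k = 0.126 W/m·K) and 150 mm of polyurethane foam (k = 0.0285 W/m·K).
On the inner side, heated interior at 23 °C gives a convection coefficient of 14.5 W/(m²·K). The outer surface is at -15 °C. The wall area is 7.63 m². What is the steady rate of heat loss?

Q ≈ 43.1 W

Series thermal resistances:
R_inner film = 1/(h_i·A) = 1/(14.5×7.63) = 0.009039 K/W
R_plywood = L/(kA) = 0.175/(0.126×7.63) = 0.182 K/W
R_polyurethane foam = L/(kA) = 0.15/(0.0285×7.63) = 0.6898 K/W
R_total = 0.8809 K/W
Q = ΔT / R_total = 38 / 0.8809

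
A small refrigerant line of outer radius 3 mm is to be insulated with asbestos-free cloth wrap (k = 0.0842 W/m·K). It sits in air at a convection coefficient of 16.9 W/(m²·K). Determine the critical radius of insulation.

For a cylinder r_cr = k/h = 0.0842/16.9
r_cr = 4.98 mm; since the bare radius (3 mm) is below r_cr, adding a thin layer of insulation will *increase* heat loss.

r_cr ≈ 4.98 mm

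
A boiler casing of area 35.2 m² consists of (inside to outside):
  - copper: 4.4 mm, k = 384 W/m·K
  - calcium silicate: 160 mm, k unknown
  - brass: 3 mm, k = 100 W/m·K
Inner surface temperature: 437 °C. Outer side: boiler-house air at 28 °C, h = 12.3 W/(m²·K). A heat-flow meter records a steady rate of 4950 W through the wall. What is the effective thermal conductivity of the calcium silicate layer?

k ≈ 0.0566 W/(m·K)

Using the resistance-network approach (series):
R_copper = L/(kA) = 0.0044/(384×35.2) = 3.255×10^-7 K/W
R_brass = L/(kA) = 0.003/(100×35.2) = 8.523×10^-7 K/W
R_outer film = 1/(h_o·A) = 1/(12.3×35.2) = 0.00231 K/W
Sum of known resistances R_other = 0.002311 K/W
Total R = ΔT/Q = 409/4950 = 0.08263 K/W
R_calcium silicate = R_total − R_other = 0.08032 K/W
k = L/(R·A) = 0.16/(0.08032×35.2)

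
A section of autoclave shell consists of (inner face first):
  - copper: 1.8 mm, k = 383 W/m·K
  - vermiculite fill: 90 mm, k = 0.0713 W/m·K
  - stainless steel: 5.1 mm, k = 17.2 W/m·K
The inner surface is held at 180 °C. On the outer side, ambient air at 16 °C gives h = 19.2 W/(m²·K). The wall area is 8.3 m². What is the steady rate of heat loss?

Q ≈ 1040 W

Series thermal resistances:
R_copper = L/(kA) = 0.0018/(383×8.3) = 5.662×10^-7 K/W
R_vermiculite fill = L/(kA) = 0.09/(0.0713×8.3) = 0.1521 K/W
R_stainless steel = L/(kA) = 0.0051/(17.2×8.3) = 3.572×10^-5 K/W
R_outer film = 1/(h_o·A) = 1/(19.2×8.3) = 0.006275 K/W
R_total = 0.1584 K/W
Q = ΔT / R_total = 164 / 0.1584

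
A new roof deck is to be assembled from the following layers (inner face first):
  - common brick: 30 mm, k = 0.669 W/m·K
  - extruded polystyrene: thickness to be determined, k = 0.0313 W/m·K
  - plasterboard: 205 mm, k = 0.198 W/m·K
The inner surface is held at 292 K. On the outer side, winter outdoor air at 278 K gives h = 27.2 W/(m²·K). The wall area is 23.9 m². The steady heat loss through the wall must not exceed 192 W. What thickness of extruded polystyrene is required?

Treating each layer as a thermal resistance in series:
R_common brick = L/(kA) = 0.03/(0.669×23.9) = 0.001876 K/W
R_plasterboard = L/(kA) = 0.205/(0.198×23.9) = 0.04332 K/W
R_outer film = 1/(h_o·A) = 1/(27.2×23.9) = 0.001538 K/W
Sum of the known resistances R_other = 0.04673 K/W
Required total resistance R_tot = ΔT/Q_allow = 14/192 = 0.07292 K/W
R_extruded polystyrene = R_tot − R_other = 0.02618 K/W
L = R·k·A = 0.02618×0.0313×23.9

L ≈ 19.6 mm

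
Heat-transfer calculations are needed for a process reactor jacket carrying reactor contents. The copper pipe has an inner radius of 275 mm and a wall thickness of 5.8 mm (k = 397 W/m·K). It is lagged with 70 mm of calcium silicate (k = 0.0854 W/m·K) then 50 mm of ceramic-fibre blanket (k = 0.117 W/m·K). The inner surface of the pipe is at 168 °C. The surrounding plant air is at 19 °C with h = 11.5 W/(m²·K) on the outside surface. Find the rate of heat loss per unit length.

Radial resistances (cylindrical: R_cond = ln(r_o/r_i)/(2πkL), R_conv = 1/(h·2πrL)):
R_copper pipe wall = ln(280.8/275)/(2π×397×1) = 8.367×10^-6 K/W
R_calcium silicate = ln(350.8/280.8)/(2π×0.0854×1) = 0.4148 K/W
R_ceramic-fibre blanket = ln(400.8/350.8)/(2π×0.117×1) = 0.1813 K/W
R_outer film = 1/(h_o·2πr_oL) = 1/(11.5×2π×0.4008×1) = 0.03453 K/W
R_total = 0.6306 K/W
Q = ΔT/R_total = 149/0.6306

q′ ≈ 236 W/m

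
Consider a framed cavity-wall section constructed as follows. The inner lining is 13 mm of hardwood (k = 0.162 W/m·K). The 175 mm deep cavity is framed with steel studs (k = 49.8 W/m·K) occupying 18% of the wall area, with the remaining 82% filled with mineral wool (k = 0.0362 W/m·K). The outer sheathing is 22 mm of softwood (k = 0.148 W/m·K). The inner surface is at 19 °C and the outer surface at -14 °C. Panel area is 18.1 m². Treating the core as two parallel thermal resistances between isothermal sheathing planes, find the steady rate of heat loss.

Q ≈ 2410 W

Sheathing layers in series; stud and cavity paths in parallel between them.
R_inner = 0.013/(0.162×18.1) = 0.004434 K/W
R_stud  = 0.175/(49.8×0.18×18.1) = 0.001079 K/W
R_cav   = 0.175/(0.0362×0.82×18.1) = 0.3257 K/W
1/R_core = 1/R_stud + 1/R_cav → R_core = 0.001075 K/W
R_outer = 0.022/(0.148×18.1) = 0.008213 K/W
R_total = 0.01372 K/W
Q = ΔT/R_total = 33/0.01372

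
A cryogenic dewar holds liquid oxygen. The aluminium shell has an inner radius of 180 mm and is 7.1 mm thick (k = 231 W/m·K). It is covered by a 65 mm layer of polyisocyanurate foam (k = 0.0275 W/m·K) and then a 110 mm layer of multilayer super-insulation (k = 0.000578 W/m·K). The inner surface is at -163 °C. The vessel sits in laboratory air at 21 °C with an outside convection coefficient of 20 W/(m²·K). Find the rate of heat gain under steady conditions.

For a spherical shell R = (1/r₁ − 1/r₂)/(4πk); film R = 1/(h·4πr²). In series:
R_aluminium shell = (1/0.18 − 1/0.1871)/(4π×231) = 7.263×10^-5 K/W
R_polyisocyanurate foam = (1/0.1871 − 1/0.2521)/(4π×0.0275) = 3.988 K/W
R_multilayer super-insulation = (1/0.2521 − 1/0.3621)/(4π×0.000578) = 165.9 K/W
R_outer film = 1/(h·4πr_o²) = 1/(20×4π×0.3621²) = 0.03035 K/W
R_total = 169.9 K/W
Q = ΔT/R_total = 184/169.9

Q ≈ 1.08 W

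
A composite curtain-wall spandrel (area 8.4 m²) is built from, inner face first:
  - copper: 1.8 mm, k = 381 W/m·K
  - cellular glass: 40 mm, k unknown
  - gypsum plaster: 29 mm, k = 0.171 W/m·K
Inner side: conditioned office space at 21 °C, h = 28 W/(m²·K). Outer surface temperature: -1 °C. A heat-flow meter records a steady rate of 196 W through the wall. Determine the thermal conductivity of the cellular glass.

k ≈ 0.0542 W/(m·K)

Thermal resistances in series:
R_inner film = 1/(h_i·A) = 1/(28×8.4) = 0.004252 K/W
R_copper = L/(kA) = 0.0018/(381×8.4) = 5.624×10^-7 K/W
R_gypsum plaster = L/(kA) = 0.029/(0.171×8.4) = 0.02019 K/W
Sum of known resistances R_other = 0.02444 K/W
Total R = ΔT/Q = 22/196 = 0.1122 K/W
R_cellular glass = R_total − R_other = 0.0878 K/W
k = L/(R·A) = 0.04/(0.0878×8.4)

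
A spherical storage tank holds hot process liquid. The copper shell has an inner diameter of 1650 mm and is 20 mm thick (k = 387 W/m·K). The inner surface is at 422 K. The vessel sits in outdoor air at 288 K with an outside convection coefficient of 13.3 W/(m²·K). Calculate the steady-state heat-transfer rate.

Q ≈ 16000 W

For a spherical shell R = (1/r₁ − 1/r₂)/(4πk); film R = 1/(h·4πr²). In series:
R_copper shell = (1/0.825 − 1/0.845)/(4π×387) = 5.899×10^-6 K/W
R_outer film = 1/(h·4πr_o²) = 1/(13.3×4π×0.845²) = 0.00838 K/W
R_total = 0.008386 K/W
Q = ΔT/R_total = 134/0.008386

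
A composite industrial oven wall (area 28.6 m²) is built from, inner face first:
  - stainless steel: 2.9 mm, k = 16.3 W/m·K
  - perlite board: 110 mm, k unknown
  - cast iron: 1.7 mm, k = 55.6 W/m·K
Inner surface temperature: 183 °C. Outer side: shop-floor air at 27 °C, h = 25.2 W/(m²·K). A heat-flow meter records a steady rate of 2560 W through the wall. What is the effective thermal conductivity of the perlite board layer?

k ≈ 0.0646 W/(m·K)

Series thermal resistances:
R_stainless steel = L/(kA) = 0.0029/(16.3×28.6) = 6.221×10^-6 K/W
R_cast iron = L/(kA) = 0.0017/(55.6×28.6) = 1.069×10^-6 K/W
R_outer film = 1/(h_o·A) = 1/(25.2×28.6) = 0.001388 K/W
Sum of known resistances R_other = 0.001395 K/W
Total R = ΔT/Q = 156/2560 = 0.06094 K/W
R_perlite board = R_total − R_other = 0.05954 K/W
k = L/(R·A) = 0.11/(0.05954×28.6)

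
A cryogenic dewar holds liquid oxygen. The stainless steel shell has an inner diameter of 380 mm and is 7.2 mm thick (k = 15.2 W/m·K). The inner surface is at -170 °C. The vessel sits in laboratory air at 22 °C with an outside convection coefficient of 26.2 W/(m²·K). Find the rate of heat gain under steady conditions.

Radial (spherical) resistances in series:
R_stainless steel shell = (1/0.19 − 1/0.1972)/(4π×15.2) = 0.001006 K/W
R_outer film = 1/(h·4πr_o²) = 1/(26.2×4π×0.1972²) = 0.0781 K/W
R_total = 0.07911 K/W
Q = ΔT/R_total = 192/0.07911

Q ≈ 2430 W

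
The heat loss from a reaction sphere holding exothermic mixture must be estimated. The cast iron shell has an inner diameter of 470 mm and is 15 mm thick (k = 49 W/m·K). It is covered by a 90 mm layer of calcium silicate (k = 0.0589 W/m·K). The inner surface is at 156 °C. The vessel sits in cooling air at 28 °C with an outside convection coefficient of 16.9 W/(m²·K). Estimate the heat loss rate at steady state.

For a spherical shell R = (1/r₁ − 1/r₂)/(4πk); film R = 1/(h·4πr²). In series:
R_cast iron shell = (1/0.235 − 1/0.25)/(4π×49) = 4.146×10^-4 K/W
R_calcium silicate = (1/0.25 − 1/0.34)/(4π×0.0589) = 1.431 K/W
R_outer film = 1/(h·4πr_o²) = 1/(16.9×4π×0.34²) = 0.04073 K/W
R_total = 1.472 K/W
Q = ΔT/R_total = 128/1.472

Q ≈ 87 W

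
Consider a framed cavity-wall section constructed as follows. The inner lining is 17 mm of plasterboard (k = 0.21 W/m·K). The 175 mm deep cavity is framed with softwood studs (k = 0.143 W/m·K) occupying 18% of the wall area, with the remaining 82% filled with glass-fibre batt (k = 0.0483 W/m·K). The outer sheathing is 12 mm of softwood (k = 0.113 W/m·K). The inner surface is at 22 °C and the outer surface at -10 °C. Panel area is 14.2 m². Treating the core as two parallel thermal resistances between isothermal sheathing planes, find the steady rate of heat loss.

Sheathing layers in series; stud and cavity paths in parallel between them.
R_inner = 0.017/(0.21×14.2) = 0.005701 K/W
R_stud  = 0.175/(0.143×0.18×14.2) = 0.4788 K/W
R_cav   = 0.175/(0.0483×0.82×14.2) = 0.3112 K/W
1/R_core = 1/R_stud + 1/R_cav → R_core = 0.1886 K/W
R_outer = 0.012/(0.113×14.2) = 0.007478 K/W
R_total = 0.2018 K/W
Q = ΔT/R_total = 32/0.2018

Q ≈ 159 W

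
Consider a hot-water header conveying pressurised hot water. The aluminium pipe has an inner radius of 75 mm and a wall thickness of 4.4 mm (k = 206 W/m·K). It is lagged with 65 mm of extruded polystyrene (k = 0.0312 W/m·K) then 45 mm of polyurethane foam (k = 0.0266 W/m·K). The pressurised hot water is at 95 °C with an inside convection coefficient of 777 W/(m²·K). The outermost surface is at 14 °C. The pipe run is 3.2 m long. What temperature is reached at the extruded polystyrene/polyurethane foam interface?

Per-layer cylindrical resistances, series-summed:
R_inner film = 1/(h_i·2πr₁L) = 1/(777×2π×0.075×3.2) = 8.535×10^-4 K/W
R_aluminium pipe wall = ln(79.4/75)/(2π×206×3.2) = 1.376×10^-5 K/W
R_extruded polystyrene = ln(144.4/79.4)/(2π×0.0312×3.2) = 0.9534 K/W
R_polyurethane foam = ln(189.4/144.4)/(2π×0.0266×3.2) = 0.5072 K/W
R_total = 1.462 K/W
Q = ΔT/R_total = 81/1.462
Q = 55.4 W
T_interface = T_inner − Q·ΣR(inner→interface) = 95 − 55.4×0.9543

T ≈ 42.1 °C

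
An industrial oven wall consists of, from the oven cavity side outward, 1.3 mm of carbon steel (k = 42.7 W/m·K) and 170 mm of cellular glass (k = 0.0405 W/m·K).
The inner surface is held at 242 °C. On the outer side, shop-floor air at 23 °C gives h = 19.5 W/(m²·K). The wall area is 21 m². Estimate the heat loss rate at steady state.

Model the wall as resistances in series:
R_carbon steel = L/(kA) = 0.0013/(42.7×21) = 1.45×10^-6 K/W
R_cellular glass = L/(kA) = 0.17/(0.0405×21) = 0.1999 K/W
R_outer film = 1/(h_o·A) = 1/(19.5×21) = 0.002442 K/W
R_total = 0.2023 K/W
Q = ΔT / R_total = 219 / 0.2023

Q ≈ 1080 W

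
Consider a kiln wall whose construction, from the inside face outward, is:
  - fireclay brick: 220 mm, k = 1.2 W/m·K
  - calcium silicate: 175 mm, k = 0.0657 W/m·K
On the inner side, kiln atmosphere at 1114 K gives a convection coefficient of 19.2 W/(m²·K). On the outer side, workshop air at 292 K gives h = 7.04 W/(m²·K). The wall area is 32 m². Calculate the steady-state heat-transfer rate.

Series thermal resistances:
R_inner film = 1/(h_i·A) = 1/(19.2×32) = 0.001628 K/W
R_fireclay brick = L/(kA) = 0.22/(1.2×32) = 0.005729 K/W
R_calcium silicate = L/(kA) = 0.175/(0.0657×32) = 0.08324 K/W
R_outer film = 1/(h_o·A) = 1/(7.04×32) = 0.004439 K/W
R_total = 0.09503 K/W
Q = ΔT / R_total = 822 / 0.09503

Q ≈ 8650 W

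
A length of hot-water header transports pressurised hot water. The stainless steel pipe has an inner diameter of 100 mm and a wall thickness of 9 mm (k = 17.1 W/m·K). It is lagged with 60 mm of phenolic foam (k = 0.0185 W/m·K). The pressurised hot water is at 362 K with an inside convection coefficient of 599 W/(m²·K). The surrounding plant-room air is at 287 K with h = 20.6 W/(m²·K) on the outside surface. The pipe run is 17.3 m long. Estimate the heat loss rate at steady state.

Q ≈ 212 W

Radial resistances (cylindrical: R_cond = ln(r_o/r_i)/(2πkL), R_conv = 1/(h·2πrL)):
R_inner film = 1/(h_i·2πr₁L) = 1/(599×2π×0.05×17.3) = 3.072×10^-4 K/W
R_stainless steel pipe wall = ln(59/50)/(2π×17.1×17.3) = 8.905×10^-5 K/W
R_phenolic foam = ln(119/59)/(2π×0.0185×17.3) = 0.3489 K/W
R_outer film = 1/(h_o·2πr_oL) = 1/(20.6×2π×0.119×17.3) = 0.003753 K/W
R_total = 0.353 K/W
Q = ΔT/R_total = 75/0.353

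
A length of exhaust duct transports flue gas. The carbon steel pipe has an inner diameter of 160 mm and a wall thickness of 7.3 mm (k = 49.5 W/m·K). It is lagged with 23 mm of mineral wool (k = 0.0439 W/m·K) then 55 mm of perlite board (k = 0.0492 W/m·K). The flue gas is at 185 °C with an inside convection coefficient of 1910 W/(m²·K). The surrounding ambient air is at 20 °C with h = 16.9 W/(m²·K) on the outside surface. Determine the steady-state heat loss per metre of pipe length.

q′ ≈ 74.5 W/m

Per-layer cylindrical resistances, series-summed:
R_inner film = 1/(h_i·2πr₁L) = 1/(1910×2π×0.08×1) = 0.001042 K/W
R_carbon steel pipe wall = ln(87.3/80)/(2π×49.5×1) = 2.808×10^-4 K/W
R_mineral wool = ln(110.3/87.3)/(2π×0.0439×1) = 0.8478 K/W
R_perlite board = ln(165.3/110.3)/(2π×0.0492×1) = 1.309 K/W
R_outer film = 1/(h_o·2πr_oL) = 1/(16.9×2π×0.1653×1) = 0.05697 K/W
R_total = 2.215 K/W
Q = ΔT/R_total = 165/2.215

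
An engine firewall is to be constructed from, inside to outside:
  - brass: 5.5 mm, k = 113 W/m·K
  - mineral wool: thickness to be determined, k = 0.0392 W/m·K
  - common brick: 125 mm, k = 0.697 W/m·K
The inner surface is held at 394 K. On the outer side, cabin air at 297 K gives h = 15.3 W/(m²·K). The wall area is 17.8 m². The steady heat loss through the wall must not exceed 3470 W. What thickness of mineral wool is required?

Series thermal resistances:
R_brass = L/(kA) = 0.0055/(113×17.8) = 2.734×10^-6 K/W
R_common brick = L/(kA) = 0.125/(0.697×17.8) = 0.01008 K/W
R_outer film = 1/(h_o·A) = 1/(15.3×17.8) = 0.003672 K/W
Sum of the known resistances R_other = 0.01375 K/W
Required total resistance R_tot = ΔT/Q_allow = 97/3470 = 0.02795 K/W
R_mineral wool = R_tot − R_other = 0.0142 K/W
L = R·k·A = 0.0142×0.0392×17.8

L ≈ 9.91 mm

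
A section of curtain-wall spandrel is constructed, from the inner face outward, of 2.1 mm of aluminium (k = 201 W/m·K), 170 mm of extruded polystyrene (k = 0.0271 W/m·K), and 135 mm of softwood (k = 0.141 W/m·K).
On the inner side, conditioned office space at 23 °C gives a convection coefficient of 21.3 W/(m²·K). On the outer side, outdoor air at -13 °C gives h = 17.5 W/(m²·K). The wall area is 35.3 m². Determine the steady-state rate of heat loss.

Q ≈ 173 W

Series thermal resistances:
R_inner film = 1/(h_i·A) = 1/(21.3×35.3) = 0.00133 K/W
R_aluminium = L/(kA) = 0.0021/(201×35.3) = 2.96×10^-7 K/W
R_extruded polystyrene = L/(kA) = 0.17/(0.0271×35.3) = 0.1777 K/W
R_softwood = L/(kA) = 0.135/(0.141×35.3) = 0.02712 K/W
R_outer film = 1/(h_o·A) = 1/(17.5×35.3) = 0.001619 K/W
R_total = 0.2078 K/W
Q = ΔT / R_total = 36 / 0.2078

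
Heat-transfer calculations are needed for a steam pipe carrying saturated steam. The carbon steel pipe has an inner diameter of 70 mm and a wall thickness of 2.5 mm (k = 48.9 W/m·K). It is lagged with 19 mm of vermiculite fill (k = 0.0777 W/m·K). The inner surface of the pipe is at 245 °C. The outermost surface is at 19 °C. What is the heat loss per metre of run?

Radial resistances (cylindrical: R_cond = ln(r_o/r_i)/(2πkL), R_conv = 1/(h·2πrL)):
R_carbon steel pipe wall = ln(37.5/35)/(2π×48.9×1) = 2.246×10^-4 K/W
R_vermiculite fill = ln(56.5/37.5)/(2π×0.0777×1) = 0.8396 K/W
R_total = 0.8398 K/W
Q = ΔT/R_total = 226/0.8398

q′ ≈ 269 W/m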